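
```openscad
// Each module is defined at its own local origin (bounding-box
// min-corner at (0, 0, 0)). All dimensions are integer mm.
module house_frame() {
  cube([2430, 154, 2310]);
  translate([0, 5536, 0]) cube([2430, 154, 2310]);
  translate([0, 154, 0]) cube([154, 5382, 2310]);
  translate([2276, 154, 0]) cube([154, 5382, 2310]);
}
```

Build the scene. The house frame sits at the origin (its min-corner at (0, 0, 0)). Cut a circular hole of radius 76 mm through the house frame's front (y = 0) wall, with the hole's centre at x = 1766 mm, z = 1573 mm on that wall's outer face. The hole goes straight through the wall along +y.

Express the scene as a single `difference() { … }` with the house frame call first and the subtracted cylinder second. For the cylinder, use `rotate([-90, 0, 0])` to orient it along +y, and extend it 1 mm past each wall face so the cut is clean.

difference() {
  house_frame();
  translate([1766, -1, 1573]) rotate([-90, 0, 0]) cylinder(h = 156, r = 76);
}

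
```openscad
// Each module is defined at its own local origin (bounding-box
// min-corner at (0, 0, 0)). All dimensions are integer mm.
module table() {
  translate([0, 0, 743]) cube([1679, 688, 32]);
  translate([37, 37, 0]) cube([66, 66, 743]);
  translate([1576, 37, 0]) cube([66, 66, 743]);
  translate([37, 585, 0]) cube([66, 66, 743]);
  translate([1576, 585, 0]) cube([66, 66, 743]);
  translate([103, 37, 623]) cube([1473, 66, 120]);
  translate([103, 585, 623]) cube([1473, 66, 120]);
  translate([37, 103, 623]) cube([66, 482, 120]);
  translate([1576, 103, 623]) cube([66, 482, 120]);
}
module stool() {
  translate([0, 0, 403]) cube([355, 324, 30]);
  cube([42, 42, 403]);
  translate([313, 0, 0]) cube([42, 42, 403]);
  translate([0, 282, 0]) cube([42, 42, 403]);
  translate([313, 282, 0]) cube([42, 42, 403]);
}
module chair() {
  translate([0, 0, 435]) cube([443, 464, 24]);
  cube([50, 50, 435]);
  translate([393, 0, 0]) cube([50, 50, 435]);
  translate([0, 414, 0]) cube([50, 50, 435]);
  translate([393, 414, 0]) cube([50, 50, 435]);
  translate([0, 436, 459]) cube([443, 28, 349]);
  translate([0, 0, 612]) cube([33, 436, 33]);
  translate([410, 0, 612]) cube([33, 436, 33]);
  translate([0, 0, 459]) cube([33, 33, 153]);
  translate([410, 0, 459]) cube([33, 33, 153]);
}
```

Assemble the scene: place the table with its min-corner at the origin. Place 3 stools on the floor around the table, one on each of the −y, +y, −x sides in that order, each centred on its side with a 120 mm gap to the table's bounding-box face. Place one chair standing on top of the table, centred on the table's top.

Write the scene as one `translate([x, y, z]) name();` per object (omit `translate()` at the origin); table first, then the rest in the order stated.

table();
translate([662, -444, 0]) stool();
translate([662, 808, 0]) stool();
translate([-475, 182, 0]) stool();
translate([618, 112, 775]) chair();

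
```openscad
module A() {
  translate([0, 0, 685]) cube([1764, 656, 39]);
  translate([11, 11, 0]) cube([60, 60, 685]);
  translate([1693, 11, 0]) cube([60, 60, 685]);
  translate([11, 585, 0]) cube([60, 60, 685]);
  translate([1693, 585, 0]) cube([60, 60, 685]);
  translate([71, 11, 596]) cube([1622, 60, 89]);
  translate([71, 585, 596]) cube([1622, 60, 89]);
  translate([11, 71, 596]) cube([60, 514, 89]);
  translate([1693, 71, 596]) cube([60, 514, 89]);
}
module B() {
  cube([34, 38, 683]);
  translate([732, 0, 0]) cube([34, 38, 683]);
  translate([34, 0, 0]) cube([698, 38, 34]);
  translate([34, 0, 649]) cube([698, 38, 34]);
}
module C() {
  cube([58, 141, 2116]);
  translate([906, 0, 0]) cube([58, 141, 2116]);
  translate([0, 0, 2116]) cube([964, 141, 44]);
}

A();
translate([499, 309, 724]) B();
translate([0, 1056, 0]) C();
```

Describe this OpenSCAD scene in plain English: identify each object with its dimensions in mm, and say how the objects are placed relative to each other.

A is a rectangular dining table. The top is 1764×656×39 mm with its upper surface at z = 724 mm. It stands on four 60×60 mm square legs, each inset 11 mm from the nearest pair of top edges, running from the floor to the underside of the top. Four apron rails, 60 mm thick and 89 mm tall, run between adjacent legs with their top edges flush with the underside of the top and their outer faces flush with the legs' outer faces.

B is a rectangular picture frame lying in the x–z plane (depth along y). The opening is 698 mm wide (x) by 615 mm tall (z), surrounded by a border 34 mm wide on all four sides. The frame is 38 mm deep and is made of two full-height vertical stiles with two horizontal rails fitted between them.

C is a rectangular door frame: two vertical jambs of 58×141 mm section, 2116 mm tall, with a clear opening 848 mm wide between their inner faces. A header 44 mm tall and 141 mm deep lies on top of the jambs and spans the full outside width.

The picture frame is on top of the table, centred. The door frame is on the floor beside the table on its +y side.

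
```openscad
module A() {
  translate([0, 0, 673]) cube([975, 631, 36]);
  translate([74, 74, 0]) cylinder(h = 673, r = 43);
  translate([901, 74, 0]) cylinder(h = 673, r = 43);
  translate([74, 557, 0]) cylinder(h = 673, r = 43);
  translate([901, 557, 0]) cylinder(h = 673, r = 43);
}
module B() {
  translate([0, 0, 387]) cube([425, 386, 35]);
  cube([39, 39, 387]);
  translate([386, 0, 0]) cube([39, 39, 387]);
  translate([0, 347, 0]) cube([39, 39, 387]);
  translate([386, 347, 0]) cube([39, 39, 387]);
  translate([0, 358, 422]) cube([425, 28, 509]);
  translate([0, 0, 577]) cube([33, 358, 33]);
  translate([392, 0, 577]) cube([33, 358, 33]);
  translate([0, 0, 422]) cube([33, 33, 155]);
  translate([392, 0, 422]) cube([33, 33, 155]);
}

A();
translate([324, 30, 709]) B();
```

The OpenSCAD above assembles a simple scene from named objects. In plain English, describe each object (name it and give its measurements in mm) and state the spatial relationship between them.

A is a rectangular dining table. The top is 975×631×36 mm with its upper surface at z = 709 mm. It stands on four round legs of 86 mm diameter, each leg's bounding box inset 31 mm from the nearest pair of top edges, running from the floor to the underside of the top.

B is a chair. The seat is a 425×386×35 mm slab with its top at z = 422 mm, on four 39×39 mm corner legs (flush with the seat edges, standing on z = 0). A flat backrest 28 mm thick, 509 mm tall, spans the full seat width and rises from the seat top along its +y edge, rear face flush with the rear of the seat. Two armrests of 33×33 mm section run along each side from the seat's front edge to the front of the backrest, top faces 188 mm above the seat top and outer faces flush with the seat's x-edges; a 33×33 mm post under the front of each armrest stands on the seat at the front corner.

The chair is on top of the table.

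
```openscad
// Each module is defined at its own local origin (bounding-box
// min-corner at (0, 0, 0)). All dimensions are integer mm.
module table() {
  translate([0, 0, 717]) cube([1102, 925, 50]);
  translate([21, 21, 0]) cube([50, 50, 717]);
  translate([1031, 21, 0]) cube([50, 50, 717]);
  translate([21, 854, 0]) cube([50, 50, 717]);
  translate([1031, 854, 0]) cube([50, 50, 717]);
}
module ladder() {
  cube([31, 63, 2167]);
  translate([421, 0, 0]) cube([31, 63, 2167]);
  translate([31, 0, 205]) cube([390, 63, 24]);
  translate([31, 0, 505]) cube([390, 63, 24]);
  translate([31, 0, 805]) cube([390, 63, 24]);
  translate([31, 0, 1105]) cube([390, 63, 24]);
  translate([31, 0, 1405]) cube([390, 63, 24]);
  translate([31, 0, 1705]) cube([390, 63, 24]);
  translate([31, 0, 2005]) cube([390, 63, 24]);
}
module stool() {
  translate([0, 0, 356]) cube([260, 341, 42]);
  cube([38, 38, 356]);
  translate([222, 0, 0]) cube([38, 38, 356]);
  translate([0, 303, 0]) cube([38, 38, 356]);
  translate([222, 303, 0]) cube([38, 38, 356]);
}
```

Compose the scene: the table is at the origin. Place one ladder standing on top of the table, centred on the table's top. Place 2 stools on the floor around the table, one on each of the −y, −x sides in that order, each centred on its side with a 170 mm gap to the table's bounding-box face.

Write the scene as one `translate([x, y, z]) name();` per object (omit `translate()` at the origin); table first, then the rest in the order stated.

table();
translate([325, 431, 767]) ladder();
translate([421, -511, 0]) stool();
translate([-430, 292, 0]) stool();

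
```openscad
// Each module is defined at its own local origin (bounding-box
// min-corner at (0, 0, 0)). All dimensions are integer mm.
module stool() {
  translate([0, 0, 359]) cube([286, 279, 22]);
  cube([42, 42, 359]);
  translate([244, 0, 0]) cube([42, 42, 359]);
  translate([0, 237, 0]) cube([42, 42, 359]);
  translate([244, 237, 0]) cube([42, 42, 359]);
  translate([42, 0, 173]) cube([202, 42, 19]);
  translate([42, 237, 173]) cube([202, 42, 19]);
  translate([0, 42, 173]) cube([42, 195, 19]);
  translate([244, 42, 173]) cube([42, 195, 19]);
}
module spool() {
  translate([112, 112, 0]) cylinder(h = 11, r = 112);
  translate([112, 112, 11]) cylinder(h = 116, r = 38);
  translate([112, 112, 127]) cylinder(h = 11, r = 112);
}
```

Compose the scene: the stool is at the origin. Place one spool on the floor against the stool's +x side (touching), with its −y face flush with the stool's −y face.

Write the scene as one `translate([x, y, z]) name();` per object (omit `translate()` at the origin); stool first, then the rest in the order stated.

stool();
translate([286, 0, 0]) spool();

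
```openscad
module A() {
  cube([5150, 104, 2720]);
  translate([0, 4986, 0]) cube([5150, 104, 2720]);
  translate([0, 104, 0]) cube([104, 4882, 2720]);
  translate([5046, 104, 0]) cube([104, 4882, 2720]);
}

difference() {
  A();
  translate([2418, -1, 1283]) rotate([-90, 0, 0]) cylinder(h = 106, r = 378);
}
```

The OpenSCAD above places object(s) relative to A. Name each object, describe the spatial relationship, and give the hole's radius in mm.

The subtracted cylinder has r = 378 mm.

A is a house frame. The house frame has a circular hole through its front wall. The hole's radius is 378 mm.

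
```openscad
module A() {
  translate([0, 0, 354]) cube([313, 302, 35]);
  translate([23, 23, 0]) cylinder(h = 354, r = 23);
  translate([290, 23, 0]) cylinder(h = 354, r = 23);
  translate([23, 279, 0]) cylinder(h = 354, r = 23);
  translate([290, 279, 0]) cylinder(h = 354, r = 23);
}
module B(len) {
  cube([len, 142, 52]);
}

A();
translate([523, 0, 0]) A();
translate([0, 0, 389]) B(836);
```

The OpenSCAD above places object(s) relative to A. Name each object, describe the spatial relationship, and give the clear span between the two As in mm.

A is a stool. B is a beam. A beam spans the tops of two stools. The clear span between the two stools is 210 mm.

Second stool starts at x = 523; first ends at x = 313; clear span = 523 − 313 = 210 mm.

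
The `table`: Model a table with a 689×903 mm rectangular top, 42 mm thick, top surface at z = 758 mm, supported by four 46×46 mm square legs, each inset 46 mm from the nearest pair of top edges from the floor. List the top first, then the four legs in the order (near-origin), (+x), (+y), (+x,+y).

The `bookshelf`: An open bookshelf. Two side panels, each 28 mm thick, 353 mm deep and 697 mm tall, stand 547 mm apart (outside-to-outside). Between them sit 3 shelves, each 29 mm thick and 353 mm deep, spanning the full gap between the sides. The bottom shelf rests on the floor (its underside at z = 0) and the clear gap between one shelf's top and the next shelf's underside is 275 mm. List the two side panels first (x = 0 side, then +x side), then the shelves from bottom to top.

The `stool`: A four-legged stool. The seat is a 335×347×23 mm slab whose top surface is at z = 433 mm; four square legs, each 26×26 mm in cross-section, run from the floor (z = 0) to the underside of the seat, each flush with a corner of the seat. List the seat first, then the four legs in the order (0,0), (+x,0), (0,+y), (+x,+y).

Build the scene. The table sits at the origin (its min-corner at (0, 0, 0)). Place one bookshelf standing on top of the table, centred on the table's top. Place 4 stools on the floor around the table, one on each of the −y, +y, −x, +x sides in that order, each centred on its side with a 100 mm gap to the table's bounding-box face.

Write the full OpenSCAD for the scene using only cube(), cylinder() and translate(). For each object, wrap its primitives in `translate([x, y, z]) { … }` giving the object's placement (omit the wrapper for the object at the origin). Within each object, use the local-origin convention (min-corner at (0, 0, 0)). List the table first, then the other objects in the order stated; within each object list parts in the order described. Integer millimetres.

translate([0, 0, 716]) cube([689, 903, 42]);
translate([46, 46, 0]) cube([46, 46, 716]);
translate([597, 46, 0]) cube([46, 46, 716]);
translate([46, 811, 0]) cube([46, 46, 716]);
translate([597, 811, 0]) cube([46, 46, 716]);
translate([71, 275, 758]) {
  cube([28, 353, 697]);
  translate([519, 0, 0]) cube([28, 353, 697]);
  translate([28, 0, 0]) cube([491, 353, 29]);
  translate([28, 0, 304]) cube([491, 353, 29]);
  translate([28, 0, 608]) cube([491, 353, 29]);
}
translate([177, -447, 0]) {
  translate([0, 0, 410]) cube([335, 347, 23]);
  cube([26, 26, 410]);
  translate([309, 0, 0]) cube([26, 26, 410]);
  translate([0, 321, 0]) cube([26, 26, 410]);
  translate([309, 321, 0]) cube([26, 26, 410]);
}
translate([177, 1003, 0]) {
  translate([0, 0, 410]) cube([335, 347, 23]);
  cube([26, 26, 410]);
  translate([309, 0, 0]) cube([26, 26, 410]);
  translate([0, 321, 0]) cube([26, 26, 410]);
  translate([309, 321, 0]) cube([26, 26, 410]);
}
translate([-435, 278, 0]) {
  translate([0, 0, 410]) cube([335, 347, 23]);
  cube([26, 26, 410]);
  translate([309, 0, 0]) cube([26, 26, 410]);
  translate([0, 321, 0]) cube([26, 26, 410]);
  translate([309, 321, 0]) cube([26, 26, 410]);
}
translate([789, 278, 0]) {
  translate([0, 0, 410]) cube([335, 347, 23]);
  cube([26, 26, 410]);
  translate([309, 0, 0]) cube([26, 26, 410]);
  translate([0, 321, 0]) cube([26, 26, 410]);
  translate([309, 321, 0]) cube([26, 26, 410]);
}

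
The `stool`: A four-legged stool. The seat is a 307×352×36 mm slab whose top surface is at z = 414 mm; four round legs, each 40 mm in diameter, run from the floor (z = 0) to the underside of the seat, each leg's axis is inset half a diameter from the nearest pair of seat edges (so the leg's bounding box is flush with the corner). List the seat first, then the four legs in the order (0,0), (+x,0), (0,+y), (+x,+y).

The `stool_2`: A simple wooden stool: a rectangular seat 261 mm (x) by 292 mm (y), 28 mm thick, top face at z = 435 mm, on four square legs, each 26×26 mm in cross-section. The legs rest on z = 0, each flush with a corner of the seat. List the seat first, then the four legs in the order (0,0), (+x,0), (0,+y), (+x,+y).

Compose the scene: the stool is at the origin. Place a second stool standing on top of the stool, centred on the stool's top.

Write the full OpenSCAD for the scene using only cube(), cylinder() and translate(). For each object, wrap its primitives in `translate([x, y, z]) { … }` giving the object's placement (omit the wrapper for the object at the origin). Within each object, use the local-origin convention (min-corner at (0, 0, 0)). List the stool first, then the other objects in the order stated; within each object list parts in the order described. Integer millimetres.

translate([0, 0, 378]) cube([307, 352, 36]);
translate([20, 20, 0]) cylinder(h = 378, r = 20);
translate([287, 20, 0]) cylinder(h = 378, r = 20);
translate([20, 332, 0]) cylinder(h = 378, r = 20);
translate([287, 332, 0]) cylinder(h = 378, r = 20);
translate([23, 30, 414]) {
  translate([0, 0, 407]) cube([261, 292, 28]);
  cube([26, 26, 407]);
  translate([235, 0, 0]) cube([26, 26, 407]);
  translate([0, 266, 0]) cube([26, 26, 407]);
  translate([235, 266, 0]) cube([26, 26, 407]);
}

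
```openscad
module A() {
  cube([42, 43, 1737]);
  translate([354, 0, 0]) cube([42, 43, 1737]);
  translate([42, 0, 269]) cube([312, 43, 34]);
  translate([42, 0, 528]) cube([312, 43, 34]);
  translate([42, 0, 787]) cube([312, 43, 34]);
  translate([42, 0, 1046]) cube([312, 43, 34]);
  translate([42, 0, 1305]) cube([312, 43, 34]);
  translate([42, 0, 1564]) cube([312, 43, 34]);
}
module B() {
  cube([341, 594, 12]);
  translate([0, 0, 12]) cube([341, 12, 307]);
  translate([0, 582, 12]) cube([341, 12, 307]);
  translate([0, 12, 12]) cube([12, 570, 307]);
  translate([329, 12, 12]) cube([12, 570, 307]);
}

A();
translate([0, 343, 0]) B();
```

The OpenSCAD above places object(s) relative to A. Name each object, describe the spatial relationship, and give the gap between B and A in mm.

A is a ladder. B is an open box. The open box is on the floor beside the ladder on its +y side. The gap between the open box and the ladder is 300 mm.

The open box's nearest face is 300 mm from the ladder's +y face.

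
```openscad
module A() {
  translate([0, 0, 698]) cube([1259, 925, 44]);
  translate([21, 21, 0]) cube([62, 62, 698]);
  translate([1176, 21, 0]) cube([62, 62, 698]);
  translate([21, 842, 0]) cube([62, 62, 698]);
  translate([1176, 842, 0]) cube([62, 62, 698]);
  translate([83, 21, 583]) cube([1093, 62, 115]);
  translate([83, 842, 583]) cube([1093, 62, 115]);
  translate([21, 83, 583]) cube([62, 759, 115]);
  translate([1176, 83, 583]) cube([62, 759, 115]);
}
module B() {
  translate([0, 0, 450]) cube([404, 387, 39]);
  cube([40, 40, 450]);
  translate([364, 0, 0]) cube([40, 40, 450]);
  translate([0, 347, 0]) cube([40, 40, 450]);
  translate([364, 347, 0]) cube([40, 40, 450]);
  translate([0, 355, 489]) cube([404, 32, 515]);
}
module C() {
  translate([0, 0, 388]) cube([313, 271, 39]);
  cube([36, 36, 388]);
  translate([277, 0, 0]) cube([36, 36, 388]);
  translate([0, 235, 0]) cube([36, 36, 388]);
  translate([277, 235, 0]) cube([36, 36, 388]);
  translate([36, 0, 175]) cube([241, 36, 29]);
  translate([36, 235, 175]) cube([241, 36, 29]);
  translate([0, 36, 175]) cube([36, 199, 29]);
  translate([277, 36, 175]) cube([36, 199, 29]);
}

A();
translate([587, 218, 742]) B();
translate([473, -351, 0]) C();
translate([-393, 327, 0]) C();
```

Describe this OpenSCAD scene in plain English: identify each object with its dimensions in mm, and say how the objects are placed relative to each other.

A is a table with a 1259×925 mm rectangular top, 44 mm thick, top surface at z = 742 mm, supported by four 62×62 mm square legs, each inset 21 mm from the nearest pair of top edges, running from the floor. Four apron rails, 62 mm thick and 115 mm tall, run between adjacent legs with their top edges flush with the underside of the top and their outer faces flush with the legs' outer faces.

B is a chair: 404×387 mm seat, 39 mm thick, top at z = 489 mm, on four 40 mm square corner legs flush with the seat edges. A 32 mm thick backrest slab spans the full seat width, extending 515 mm above the seat top, its back face flush with the seat's +y edge.

C is a four-legged stool. The seat is a 313×271×39 mm slab whose top surface is at z = 427 mm; four square legs, each 36×36 mm in cross-section, run from the floor (z = 0) to the underside of the seat, each flush with a corner of the seat. Four stretchers, 36 mm wide and 29 mm tall, connect adjacent legs with their undersides at z = 175 mm, each running between the inner faces of the legs it joins and aligned with the legs' outer faces on the other axis.

The chair is on top of the table. Two stools sit around the table at the −y, −x sides.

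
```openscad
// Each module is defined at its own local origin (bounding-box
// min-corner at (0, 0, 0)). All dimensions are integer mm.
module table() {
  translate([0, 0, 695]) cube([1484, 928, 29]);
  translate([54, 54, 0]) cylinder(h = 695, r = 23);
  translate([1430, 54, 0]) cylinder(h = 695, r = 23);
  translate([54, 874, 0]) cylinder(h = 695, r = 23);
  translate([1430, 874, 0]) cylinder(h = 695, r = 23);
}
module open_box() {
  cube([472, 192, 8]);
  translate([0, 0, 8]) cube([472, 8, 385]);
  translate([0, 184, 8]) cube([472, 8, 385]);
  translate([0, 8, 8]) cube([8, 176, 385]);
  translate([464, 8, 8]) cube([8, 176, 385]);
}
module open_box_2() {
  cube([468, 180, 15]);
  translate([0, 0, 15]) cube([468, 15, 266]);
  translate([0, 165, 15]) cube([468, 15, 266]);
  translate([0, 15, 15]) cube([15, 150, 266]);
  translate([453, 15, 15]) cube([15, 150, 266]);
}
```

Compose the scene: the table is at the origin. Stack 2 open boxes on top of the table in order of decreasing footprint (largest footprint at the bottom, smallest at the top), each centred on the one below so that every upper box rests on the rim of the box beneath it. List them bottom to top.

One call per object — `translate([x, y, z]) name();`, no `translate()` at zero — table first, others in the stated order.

table();
translate([506, 368, 724]) open_box();
translate([508, 374, 1117]) open_box_2();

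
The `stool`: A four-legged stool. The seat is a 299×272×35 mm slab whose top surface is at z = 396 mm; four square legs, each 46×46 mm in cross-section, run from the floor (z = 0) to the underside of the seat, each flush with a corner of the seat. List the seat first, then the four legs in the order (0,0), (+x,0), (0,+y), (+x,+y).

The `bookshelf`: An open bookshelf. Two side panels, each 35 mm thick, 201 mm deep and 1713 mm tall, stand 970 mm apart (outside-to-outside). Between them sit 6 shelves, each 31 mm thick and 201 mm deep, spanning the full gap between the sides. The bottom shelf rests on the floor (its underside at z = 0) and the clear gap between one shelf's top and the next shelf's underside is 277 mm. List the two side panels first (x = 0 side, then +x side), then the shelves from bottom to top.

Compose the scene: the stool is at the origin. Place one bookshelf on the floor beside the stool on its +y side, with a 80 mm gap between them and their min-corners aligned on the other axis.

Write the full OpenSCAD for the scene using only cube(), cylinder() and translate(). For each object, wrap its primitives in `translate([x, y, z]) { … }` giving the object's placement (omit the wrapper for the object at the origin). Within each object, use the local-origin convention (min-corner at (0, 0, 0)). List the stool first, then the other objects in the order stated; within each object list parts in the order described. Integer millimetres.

translate([0, 0, 361]) cube([299, 272, 35]);
cube([46, 46, 361]);
translate([253, 0, 0]) cube([46, 46, 361]);
translate([0, 226, 0]) cube([46, 46, 361]);
translate([253, 226, 0]) cube([46, 46, 361]);
translate([0, 352, 0]) {
  cube([35, 201, 1713]);
  translate([935, 0, 0]) cube([35, 201, 1713]);
  translate([35, 0, 0]) cube([900, 201, 31]);
  translate([35, 0, 308]) cube([900, 201, 31]);
  translate([35, 0, 616]) cube([900, 201, 31]);
  translate([35, 0, 924]) cube([900, 201, 31]);
  translate([35, 0, 1232]) cube([900, 201, 31]);
  translate([35, 0, 1540]) cube([900, 201, 31]);
}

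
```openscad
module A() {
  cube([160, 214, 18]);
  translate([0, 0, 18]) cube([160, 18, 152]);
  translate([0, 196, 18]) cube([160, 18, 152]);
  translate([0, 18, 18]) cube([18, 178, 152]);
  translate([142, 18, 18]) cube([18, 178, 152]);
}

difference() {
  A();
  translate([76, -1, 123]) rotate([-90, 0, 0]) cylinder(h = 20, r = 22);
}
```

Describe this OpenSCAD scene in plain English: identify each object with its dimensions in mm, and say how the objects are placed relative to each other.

A is an open-topped rectangular box: outside dimensions 160×214×170 mm, with a uniform wall and base thickness of 18 mm. The base is a full 160×214 slab on the floor; four walls sit on top of the base. The front and back walls (the −y and +y sides) span the full width; the two side walls fit between them.

The open box has a circular hole of radius 22 mm through its front wall, centred at (x = 76, z = 123).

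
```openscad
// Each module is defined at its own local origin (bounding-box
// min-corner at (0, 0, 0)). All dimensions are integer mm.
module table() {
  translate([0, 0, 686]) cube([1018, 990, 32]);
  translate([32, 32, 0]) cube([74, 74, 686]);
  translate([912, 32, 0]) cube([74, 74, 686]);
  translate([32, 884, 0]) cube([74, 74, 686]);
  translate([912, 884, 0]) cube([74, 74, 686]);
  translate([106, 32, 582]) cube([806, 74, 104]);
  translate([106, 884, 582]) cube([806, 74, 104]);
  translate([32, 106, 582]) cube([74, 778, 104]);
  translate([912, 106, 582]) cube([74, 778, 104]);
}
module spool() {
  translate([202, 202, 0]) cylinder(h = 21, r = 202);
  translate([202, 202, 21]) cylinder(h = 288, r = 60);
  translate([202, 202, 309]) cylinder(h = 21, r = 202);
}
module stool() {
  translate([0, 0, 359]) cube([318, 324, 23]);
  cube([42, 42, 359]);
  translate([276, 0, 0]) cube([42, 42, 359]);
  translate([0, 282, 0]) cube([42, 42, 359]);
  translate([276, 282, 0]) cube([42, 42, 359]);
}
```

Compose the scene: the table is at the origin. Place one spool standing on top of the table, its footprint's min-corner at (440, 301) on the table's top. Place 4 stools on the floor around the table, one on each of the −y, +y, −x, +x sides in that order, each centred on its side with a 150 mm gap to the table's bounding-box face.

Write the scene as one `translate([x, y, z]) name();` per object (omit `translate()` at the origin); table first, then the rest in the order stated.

table();
translate([440, 301, 718]) spool();
translate([350, -474, 0]) stool();
translate([350, 1140, 0]) stool();
translate([-468, 333, 0]) stool();
translate([1168, 333, 0]) stool();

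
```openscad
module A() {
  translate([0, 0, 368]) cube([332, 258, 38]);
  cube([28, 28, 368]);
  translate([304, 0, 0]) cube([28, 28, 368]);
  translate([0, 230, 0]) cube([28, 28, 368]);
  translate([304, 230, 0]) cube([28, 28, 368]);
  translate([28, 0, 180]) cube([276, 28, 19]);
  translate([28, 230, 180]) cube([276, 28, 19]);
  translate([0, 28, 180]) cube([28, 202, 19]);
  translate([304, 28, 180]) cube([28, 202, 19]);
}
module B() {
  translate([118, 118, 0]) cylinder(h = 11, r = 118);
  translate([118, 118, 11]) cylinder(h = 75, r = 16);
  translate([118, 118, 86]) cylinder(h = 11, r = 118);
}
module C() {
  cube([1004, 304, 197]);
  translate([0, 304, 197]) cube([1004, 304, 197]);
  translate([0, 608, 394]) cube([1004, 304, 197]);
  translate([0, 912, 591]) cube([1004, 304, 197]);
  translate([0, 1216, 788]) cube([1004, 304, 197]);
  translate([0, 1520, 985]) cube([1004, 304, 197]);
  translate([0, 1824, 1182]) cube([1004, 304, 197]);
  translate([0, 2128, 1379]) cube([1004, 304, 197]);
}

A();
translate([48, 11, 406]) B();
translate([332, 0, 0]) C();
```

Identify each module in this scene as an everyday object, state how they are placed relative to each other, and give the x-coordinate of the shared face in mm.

A is a stool. B is a spool. C is a staircase. The spool is on top of the stool, centred. The staircase is against the stool's +x side, with their −y faces flush. The x-coordinate of the shared face is 332 mm.

The stool's +x face and the staircase's −x face are both at x = 332 mm.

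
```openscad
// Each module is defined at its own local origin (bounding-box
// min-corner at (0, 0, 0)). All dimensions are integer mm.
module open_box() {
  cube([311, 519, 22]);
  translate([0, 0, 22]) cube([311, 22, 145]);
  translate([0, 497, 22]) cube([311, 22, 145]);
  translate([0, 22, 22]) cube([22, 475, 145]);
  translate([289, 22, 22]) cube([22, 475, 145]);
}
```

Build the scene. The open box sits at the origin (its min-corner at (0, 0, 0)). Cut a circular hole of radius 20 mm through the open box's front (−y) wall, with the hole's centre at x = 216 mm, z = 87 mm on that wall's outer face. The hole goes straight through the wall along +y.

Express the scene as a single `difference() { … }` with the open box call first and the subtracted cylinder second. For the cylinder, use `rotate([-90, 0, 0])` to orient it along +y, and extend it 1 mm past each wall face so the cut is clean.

difference() {
  open_box();
  translate([216, -1, 87]) rotate([-90, 0, 0]) cylinder(h = 24, r = 20);
}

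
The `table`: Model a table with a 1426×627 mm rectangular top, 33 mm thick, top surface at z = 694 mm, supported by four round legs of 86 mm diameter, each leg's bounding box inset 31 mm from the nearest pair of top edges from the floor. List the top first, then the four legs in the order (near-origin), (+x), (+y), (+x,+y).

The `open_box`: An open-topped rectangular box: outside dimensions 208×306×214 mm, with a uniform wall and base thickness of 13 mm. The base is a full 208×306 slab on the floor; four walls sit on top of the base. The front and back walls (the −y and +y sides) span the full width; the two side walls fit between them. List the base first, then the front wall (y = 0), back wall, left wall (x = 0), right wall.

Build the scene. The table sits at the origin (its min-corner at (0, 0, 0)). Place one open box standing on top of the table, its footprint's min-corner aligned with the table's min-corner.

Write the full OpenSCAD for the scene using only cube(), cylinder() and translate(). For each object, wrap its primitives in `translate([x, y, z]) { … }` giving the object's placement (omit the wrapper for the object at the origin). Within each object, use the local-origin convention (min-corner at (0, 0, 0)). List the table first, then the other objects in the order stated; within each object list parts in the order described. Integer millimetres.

translate([0, 0, 661]) cube([1426, 627, 33]);
translate([74, 74, 0]) cylinder(h = 661, r = 43);
translate([1352, 74, 0]) cylinder(h = 661, r = 43);
translate([74, 553, 0]) cylinder(h = 661, r = 43);
translate([1352, 553, 0]) cylinder(h = 661, r = 43);
translate([0, 0, 694]) {
  cube([208, 306, 13]);
  translate([0, 0, 13]) cube([208, 13, 201]);
  translate([0, 293, 13]) cube([208, 13, 201]);
  translate([0, 13, 13]) cube([13, 280, 201]);
  translate([195, 13, 13]) cube([13, 280, 201]);
}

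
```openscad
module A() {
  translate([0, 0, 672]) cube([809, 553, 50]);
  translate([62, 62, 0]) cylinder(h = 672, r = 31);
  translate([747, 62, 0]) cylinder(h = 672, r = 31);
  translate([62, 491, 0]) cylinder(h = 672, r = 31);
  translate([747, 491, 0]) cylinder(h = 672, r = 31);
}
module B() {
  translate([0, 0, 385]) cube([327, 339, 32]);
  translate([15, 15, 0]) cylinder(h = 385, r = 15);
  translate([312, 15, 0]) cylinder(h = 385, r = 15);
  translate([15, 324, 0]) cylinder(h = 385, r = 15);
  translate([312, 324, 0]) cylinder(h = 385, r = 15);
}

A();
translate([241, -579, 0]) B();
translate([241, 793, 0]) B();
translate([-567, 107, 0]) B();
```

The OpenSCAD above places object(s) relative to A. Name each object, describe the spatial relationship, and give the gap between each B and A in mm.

A is a table. B is a stool. Three stools sit around the table at the −y, +y, −x sides. The gap between each stool and the table is 240 mm.

Each stool's nearest face is 240 mm from the table's bounding box.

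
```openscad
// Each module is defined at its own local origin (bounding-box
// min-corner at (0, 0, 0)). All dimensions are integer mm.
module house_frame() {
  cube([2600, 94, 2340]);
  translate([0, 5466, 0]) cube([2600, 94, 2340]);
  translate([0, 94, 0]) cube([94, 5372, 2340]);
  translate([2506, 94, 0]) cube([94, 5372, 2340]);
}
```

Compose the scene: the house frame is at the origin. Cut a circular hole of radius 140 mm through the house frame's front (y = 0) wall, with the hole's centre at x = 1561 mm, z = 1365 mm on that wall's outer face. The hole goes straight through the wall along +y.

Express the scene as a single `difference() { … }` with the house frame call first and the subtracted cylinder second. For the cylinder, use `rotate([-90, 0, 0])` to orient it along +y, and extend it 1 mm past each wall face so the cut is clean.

difference() {
  house_frame();
  translate([1561, -1, 1365]) rotate([-90, 0, 0]) cylinder(h = 96, r = 140);
}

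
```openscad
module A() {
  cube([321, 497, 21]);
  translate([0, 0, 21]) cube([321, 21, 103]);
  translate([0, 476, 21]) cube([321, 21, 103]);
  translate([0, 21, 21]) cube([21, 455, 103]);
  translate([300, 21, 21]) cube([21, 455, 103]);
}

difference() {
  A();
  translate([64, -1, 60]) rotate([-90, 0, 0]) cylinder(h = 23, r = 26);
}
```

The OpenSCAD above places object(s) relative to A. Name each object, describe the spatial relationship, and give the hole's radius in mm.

The subtracted cylinder has r = 26 mm.

A is an open box. The open box has a circular hole through its front wall. The hole's radius is 26 mm.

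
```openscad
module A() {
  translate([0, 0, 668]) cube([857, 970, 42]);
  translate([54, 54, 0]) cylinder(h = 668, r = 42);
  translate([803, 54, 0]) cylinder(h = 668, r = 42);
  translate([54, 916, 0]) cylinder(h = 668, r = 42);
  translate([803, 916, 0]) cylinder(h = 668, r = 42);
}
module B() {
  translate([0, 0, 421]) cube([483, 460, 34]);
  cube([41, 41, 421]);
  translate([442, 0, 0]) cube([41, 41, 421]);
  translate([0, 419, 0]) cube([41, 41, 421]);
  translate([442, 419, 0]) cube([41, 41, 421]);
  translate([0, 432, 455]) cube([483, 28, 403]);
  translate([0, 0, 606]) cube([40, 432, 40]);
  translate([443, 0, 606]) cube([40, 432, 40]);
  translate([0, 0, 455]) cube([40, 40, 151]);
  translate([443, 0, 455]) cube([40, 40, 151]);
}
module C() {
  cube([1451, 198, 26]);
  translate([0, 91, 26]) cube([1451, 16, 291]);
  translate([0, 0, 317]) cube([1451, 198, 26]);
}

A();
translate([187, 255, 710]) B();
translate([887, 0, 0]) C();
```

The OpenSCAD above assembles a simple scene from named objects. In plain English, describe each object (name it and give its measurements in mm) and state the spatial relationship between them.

A is a table with a 857×970 mm rectangular top, 42 mm thick, top surface at z = 710 mm, supported by four round legs of 84 mm diameter, each leg's bounding box inset 12 mm from the nearest pair of top edges, running from the floor.

B is a chair. The seat is a 483×460×34 mm slab with its top at z = 455 mm, on four 41×41 mm corner legs (flush with the seat edges, standing on z = 0). A flat backrest 28 mm thick, 403 mm tall, spans the full seat width and rises from the seat top along its +y edge, rear face flush with the rear of the seat. Two armrests of 40×40 mm section run along each side from the seat's front edge to the front of the backrest, top faces 191 mm above the seat top and outer faces flush with the seat's x-edges; a 40×40 mm post under the front of each armrest stands on the seat at the front corner.

C is an I-beam lying along x, 1451 mm long. Overall section height 343 mm. Two flanges 198 mm wide (y) and 26 mm thick, one on the floor and one at the top; a web 16 mm thick runs between them, centred on the flange width.

The chair is on top of the table, centred. The I-beam is on the floor beside the table on its +x side.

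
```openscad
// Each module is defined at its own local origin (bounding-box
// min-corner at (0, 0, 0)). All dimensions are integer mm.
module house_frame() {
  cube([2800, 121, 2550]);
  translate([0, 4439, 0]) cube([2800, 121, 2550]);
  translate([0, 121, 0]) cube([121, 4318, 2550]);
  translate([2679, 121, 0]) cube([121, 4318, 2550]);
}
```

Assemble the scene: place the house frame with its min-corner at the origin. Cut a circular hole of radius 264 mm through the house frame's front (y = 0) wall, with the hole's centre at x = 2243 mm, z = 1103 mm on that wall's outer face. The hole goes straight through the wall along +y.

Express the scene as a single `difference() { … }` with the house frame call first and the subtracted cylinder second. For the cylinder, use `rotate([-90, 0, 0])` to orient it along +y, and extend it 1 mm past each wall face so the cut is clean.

difference() {
  house_frame();
  translate([2243, -1, 1103]) rotate([-90, 0, 0]) cylinder(h = 123, r = 264);
}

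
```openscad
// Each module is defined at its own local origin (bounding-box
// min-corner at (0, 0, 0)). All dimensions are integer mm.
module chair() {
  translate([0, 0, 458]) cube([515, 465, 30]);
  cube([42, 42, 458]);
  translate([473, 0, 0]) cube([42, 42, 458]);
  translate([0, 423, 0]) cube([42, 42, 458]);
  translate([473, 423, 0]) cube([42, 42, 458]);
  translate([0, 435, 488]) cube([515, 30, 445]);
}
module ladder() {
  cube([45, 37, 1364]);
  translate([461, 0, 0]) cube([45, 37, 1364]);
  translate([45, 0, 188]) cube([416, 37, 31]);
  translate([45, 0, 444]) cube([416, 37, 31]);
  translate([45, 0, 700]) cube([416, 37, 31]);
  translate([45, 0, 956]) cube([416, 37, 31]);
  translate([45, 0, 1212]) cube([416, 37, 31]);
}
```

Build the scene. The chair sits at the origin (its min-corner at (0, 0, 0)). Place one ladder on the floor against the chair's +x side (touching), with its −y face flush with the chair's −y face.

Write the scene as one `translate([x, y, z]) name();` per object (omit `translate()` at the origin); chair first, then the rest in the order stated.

chair();
translate([515, 0, 0]) ladder();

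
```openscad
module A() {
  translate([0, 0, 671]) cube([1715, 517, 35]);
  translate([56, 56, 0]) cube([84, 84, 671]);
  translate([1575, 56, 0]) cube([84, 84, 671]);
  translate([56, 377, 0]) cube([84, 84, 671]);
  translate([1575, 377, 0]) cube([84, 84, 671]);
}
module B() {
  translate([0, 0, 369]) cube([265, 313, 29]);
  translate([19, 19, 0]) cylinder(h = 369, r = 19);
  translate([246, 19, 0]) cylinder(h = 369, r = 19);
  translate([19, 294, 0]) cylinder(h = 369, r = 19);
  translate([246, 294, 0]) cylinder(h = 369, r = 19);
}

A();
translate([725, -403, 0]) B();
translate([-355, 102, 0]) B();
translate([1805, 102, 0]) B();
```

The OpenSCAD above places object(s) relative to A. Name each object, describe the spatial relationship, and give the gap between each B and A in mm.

Each stool's nearest face is 90 mm from the table's bounding box.

A is a table. B is a stool. Three stools sit around the table at the −y, −x, +x sides. The gap between each stool and the table is 90 mm.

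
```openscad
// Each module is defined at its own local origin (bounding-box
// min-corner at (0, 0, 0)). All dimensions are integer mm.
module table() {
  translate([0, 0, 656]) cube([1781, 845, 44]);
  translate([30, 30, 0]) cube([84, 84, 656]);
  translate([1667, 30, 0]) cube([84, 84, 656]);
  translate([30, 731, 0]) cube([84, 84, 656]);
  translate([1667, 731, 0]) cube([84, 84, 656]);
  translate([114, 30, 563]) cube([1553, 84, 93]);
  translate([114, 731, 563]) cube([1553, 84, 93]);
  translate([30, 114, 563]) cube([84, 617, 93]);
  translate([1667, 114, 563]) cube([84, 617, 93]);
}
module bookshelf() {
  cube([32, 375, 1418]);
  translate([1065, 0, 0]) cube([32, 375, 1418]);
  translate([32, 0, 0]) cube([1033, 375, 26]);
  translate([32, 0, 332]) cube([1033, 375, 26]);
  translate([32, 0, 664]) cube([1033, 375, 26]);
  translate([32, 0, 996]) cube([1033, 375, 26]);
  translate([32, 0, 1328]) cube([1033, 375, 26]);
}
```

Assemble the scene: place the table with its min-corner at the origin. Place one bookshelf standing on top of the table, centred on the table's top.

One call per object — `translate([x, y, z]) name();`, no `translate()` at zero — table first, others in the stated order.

table();
translate([342, 235, 700]) bookshelf();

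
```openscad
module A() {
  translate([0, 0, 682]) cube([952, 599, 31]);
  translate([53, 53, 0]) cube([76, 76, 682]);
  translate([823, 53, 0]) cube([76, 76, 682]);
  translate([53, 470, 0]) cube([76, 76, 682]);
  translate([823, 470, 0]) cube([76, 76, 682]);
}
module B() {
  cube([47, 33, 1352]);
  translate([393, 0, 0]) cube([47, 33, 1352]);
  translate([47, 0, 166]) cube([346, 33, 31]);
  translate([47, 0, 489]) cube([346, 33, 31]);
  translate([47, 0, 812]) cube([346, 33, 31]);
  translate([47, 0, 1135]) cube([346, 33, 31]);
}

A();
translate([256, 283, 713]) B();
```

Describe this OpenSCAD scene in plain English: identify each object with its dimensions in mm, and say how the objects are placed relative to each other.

A is a table with a 952×599 mm rectangular top, 31 mm thick, top surface at z = 713 mm, supported by four 76×76 mm square legs, each inset 53 mm from the nearest pair of top edges, running from the floor.

B is a wooden ladder with two side rails of 47×33 mm section and 1352 mm height, set 440 mm apart overall. Between them run 4 rectangular rungs (33 mm deep, 31 mm thick), front faces flush with the rails' −y face. The bottom of the first rung is 166 mm above the floor and each subsequent rung is 323 mm higher than the one below.

The ladder is on top of the table, centred.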